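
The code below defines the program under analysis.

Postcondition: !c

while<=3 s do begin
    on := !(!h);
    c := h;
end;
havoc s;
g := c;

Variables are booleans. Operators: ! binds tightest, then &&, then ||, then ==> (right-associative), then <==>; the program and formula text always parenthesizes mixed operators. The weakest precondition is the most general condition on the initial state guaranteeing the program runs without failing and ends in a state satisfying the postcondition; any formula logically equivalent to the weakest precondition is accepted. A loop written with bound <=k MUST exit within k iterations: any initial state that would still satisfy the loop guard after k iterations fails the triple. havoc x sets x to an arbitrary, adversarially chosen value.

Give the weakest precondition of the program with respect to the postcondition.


Working backward. After the program, !c must hold.
Before g := c: !c
Before havoc s: !c
Before the loop (bound <=3), unroll the exhaustion recursion (WP_0 = exit-now case; WP_j = one more guarded iteration, up to j = 3):
  WP_0: (!s) && (!c)
  WP_1: (s ==> ((!s) && (!h))) && ((!s) ==> (!c))
  WP_2: (s ==> ((s ==> ((!s) && (!h))) && ((!s) ==> (!h)))) && ((!s) ==> (!c))
  WP_3: (s ==> ((s ==> ((s ==> ((!s) && (!h))) && ((!s) ==> (!h)))) && ((!s) ==> (!h)))) && ((!s) ==> (!c))
So before the loop: (s ==> ((s ==> ((s ==> ((!s) && (!h))) && ((!s) ==> (!h)))) && ((!s) ==> (!h)))) && ((!s) ==> (!c))
Answer: WP = (s ==> ((s ==> ((s ==> ((!s) && (!h))) && ((!s) ==> (!h)))) && ((!s) ==> (!h)))) && ((!s) ==> (!c))


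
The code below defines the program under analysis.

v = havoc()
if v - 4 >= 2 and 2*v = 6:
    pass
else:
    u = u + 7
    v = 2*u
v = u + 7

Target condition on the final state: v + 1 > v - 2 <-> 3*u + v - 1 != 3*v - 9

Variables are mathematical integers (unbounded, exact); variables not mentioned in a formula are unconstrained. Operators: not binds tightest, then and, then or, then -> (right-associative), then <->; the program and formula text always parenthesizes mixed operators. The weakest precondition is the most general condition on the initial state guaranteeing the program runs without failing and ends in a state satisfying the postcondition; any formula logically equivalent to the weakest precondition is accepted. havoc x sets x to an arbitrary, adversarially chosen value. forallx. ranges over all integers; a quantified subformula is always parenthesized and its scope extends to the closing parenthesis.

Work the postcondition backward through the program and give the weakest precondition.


Working backward. After the program, the postcondition v + 1 > v - 2 <-> 3*u + v - 1 != 3*v - 9 must hold; in canonical form it is 3*u != 2*v - 8.
Before v := u + 7: u != 6
Then branch requires u != 6; else branch requires u != -1.
Before the if: ((v >= 6 and 2*v = 6) -> u != 6) and ((not (v >= 6 and 2*v = 6)) -> u != -1)
Before havoc v: forall v_1. (((v_1 >= 6 and 2*v_1 = 6) -> u != 6) and ((not (v_1 >= 6 and 2*v_1 = 6)) -> u != -1))
Answer: WP = forall v_1. (((v_1 >= 6 and 2*v_1 = 6) -> u != 6) and ((not (v_1 >= 6 and 2*v_1 = 6)) -> u != -1))


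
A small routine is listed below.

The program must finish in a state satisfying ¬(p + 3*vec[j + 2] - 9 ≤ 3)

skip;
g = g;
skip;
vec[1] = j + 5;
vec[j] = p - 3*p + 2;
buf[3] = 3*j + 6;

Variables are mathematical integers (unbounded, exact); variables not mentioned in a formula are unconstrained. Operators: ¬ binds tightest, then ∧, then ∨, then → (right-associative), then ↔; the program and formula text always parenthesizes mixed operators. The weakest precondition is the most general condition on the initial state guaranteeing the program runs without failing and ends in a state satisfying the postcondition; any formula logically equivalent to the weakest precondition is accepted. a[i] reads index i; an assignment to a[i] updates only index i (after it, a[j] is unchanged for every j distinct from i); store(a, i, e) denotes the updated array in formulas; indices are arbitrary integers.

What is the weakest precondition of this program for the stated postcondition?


Working backward. After the program, the postcondition ¬(p + 3*vec[j + 2] - 9 ≤ 3) must hold; in canonical form it is ¬(3*vec[j + 2] + p ≤ 12).
Before buf[3] := 3*j + 6: ¬(3*vec[j + 2] + p ≤ 12)
Before vec[j] := p - 3*p + 2: ¬(3*store(vec, j, -2*p + 2)[j + 2] + p ≤ 12)
Before vec[1] := j + 5: ¬(3*store(store(vec, 1, j + 5), j, -2*p + 2)[j + 2] + p ≤ 12)
Before skip: ¬(3*store(store(vec, 1, j + 5), j, -2*p + 2)[j + 2] + p ≤ 12)
Before g := g: ¬(3*store(store(vec, 1, j + 5), j, -2*p + 2)[j + 2] + p ≤ 12)
Before skip: ¬(3*store(store(vec, 1, j + 5), j, -2*p + 2)[j + 2] + p ≤ 12)
Answer: WP = ¬(3*store(store(vec, 1, j + 5), j, -2*p + 2)[j + 2] + p ≤ 12)


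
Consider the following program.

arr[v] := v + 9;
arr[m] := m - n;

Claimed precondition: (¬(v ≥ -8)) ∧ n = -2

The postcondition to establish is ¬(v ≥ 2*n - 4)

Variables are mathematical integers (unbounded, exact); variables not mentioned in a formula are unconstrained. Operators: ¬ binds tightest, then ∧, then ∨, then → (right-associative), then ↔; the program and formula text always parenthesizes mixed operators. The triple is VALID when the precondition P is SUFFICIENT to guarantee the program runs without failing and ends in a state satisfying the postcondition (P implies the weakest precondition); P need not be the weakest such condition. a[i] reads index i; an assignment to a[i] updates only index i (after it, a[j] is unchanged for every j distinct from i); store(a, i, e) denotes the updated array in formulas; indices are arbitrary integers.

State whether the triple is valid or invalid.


Working backward. After the program, ¬(v ≥ 2*n - 4) must hold.
Before arr[m] := m - n: ¬(v ≥ 2*n - 4)
Before arr[v] := v + 9: ¬(v ≥ 2*n - 4)
The weakest precondition is ¬(v ≥ 2*n - 4).
Check whether (¬(v ≥ -8)) ∧ n = -2 implies it.
Every state satisfying the precondition satisfies the weakest precondition: the implication holds.
Answer: valid


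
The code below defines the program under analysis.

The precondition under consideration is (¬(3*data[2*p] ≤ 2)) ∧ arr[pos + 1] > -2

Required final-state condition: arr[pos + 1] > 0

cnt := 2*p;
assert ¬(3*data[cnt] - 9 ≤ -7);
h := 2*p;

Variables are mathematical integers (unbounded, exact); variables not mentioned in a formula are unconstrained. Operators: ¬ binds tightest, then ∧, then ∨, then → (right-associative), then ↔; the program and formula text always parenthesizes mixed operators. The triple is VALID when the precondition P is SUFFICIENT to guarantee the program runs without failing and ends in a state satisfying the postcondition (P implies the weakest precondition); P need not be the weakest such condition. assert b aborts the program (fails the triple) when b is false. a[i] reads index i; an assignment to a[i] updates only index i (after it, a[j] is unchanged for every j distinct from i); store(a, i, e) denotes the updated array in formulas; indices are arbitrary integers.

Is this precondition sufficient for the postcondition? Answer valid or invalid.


Working backward. After the program, arr[pos + 1] > 0 must hold.
Before h := 2*p: arr[pos + 1] > 0
Before assert ¬(3*data[cnt] - 9 ≤ -7): (¬(3*data[cnt] ≤ 2)) ∧ arr[pos + 1] > 0
Before cnt := 2*p: (¬(3*data[2*p] ≤ 2)) ∧ arr[pos + 1] > 0
The weakest precondition is (¬(3*data[2*p] ≤ 2)) ∧ arr[pos + 1] > 0.
Check whether (¬(3*data[2*p] ≤ 2)) ∧ arr[pos + 1] > -2 implies it.
Countermodel: at the initial state arr = {[0] = 0, elsewhere 0}, data = {[0] = 1, elsewhere 1}, p = 0, pos = -1, the precondition holds but the weakest precondition fails.
Answer: invalid


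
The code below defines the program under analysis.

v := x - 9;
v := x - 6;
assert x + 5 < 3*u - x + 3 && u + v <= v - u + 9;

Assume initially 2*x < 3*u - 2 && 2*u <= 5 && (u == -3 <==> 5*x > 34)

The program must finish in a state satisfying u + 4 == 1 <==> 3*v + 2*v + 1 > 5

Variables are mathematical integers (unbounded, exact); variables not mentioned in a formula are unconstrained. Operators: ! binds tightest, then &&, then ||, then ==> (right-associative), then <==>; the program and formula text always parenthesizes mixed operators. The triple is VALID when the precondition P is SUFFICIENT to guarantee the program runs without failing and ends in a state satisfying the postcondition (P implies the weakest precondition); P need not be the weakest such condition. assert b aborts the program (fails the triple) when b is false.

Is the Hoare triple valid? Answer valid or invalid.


Working backward. After the program, the postcondition u + 4 == 1 <==> 3*v + 2*v + 1 > 5 must hold; in canonical form it is u == -3 <==> 5*v > 4.
Before assert x + 5 < 3*u - x + 3 && u + v <= v - u + 9: 2*x < 3*u - 2 && 2*u <= 9 && (u == -3 <==> 5*v > 4)
Before v := x - 6: 2*x < 3*u - 2 && 2*u <= 9 && (u == -3 <==> 5*x > 34)
Before v := x - 9: 2*x < 3*u - 2 && 2*u <= 9 && (u == -3 <==> 5*x > 34)
The weakest precondition is 2*x < 3*u - 2 && 2*u <= 9 && (u == -3 <==> 5*x > 34).
Check whether 2*x < 3*u - 2 && 2*u <= 5 && (u == -3 <==> 5*x > 34) implies it.
Every state satisfying the precondition satisfies the weakest precondition: the implication holds.
Answer: valid


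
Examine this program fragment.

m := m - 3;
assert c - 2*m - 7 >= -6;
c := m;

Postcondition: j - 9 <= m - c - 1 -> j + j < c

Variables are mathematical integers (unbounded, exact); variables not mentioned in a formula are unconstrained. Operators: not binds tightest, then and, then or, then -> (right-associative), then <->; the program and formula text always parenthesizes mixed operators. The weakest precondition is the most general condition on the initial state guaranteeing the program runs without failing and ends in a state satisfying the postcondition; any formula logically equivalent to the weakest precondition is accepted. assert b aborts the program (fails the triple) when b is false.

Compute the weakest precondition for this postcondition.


Working backward. After the program, the postcondition j - 9 <= m - c - 1 -> j + j < c must hold; in canonical form it is c + j <= m + 8 -> 2*j < c.
Before c := m: j <= 8 -> 2*j < m
Before assert c - 2*m - 7 >= -6: c >= 2*m + 1 and (j <= 8 -> 2*j < m)
Before m := m - 3: c >= 2*m - 5 and (j <= 8 -> 2*j < m - 3)
Answer: WP = c >= 2*m - 5 and (j <= 8 -> 2*j < m - 3)


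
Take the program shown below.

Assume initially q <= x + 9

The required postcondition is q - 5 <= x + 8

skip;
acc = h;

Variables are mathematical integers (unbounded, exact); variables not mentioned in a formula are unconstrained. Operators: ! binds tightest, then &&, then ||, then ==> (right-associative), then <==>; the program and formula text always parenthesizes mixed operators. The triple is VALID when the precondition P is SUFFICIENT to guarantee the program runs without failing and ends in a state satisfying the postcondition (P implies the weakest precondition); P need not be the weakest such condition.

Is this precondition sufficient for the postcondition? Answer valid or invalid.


Working backward. After the program, the postcondition q - 5 <= x + 8 must hold; in canonical form it is q <= x + 13.
Before acc := h: q <= x + 13
Before skip: q <= x + 13
The weakest precondition is q <= x + 13.
Check whether q <= x + 9 implies it.
Every state satisfying the precondition satisfies the weakest precondition: the implication holds.
Answer: valid


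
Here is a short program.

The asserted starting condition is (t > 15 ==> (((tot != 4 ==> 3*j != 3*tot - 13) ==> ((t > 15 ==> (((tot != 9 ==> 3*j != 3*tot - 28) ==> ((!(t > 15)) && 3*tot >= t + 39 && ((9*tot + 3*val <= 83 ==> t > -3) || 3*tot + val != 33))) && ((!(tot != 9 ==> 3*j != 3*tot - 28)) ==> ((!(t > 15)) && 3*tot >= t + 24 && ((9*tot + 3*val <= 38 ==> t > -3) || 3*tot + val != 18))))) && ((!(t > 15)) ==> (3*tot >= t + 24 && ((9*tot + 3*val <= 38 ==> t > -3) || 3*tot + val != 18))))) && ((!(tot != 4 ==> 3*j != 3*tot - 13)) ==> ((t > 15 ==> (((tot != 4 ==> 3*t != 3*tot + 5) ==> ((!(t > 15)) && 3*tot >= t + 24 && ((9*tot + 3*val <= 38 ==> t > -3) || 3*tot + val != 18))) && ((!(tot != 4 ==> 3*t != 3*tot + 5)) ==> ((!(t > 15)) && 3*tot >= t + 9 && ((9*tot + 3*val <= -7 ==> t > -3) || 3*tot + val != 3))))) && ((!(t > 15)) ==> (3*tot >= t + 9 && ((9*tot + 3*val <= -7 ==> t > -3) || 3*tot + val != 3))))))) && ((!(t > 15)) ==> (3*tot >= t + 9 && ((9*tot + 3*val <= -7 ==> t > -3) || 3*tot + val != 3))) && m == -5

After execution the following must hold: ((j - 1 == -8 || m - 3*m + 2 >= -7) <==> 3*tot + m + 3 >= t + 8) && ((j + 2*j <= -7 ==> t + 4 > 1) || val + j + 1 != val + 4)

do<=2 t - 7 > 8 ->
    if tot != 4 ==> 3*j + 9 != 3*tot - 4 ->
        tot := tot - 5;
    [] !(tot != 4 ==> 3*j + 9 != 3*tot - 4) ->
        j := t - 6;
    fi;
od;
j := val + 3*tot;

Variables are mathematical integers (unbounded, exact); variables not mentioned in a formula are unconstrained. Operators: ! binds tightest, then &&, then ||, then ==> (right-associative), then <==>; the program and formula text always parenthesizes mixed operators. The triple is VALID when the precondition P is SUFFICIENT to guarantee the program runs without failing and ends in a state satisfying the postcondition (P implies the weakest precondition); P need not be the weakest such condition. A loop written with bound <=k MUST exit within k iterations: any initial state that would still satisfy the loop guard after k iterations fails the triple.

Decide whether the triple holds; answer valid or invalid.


Working backward. After the program, the postcondition ((j - 1 == -8 || m - 3*m + 2 >= -7) <==> 3*tot + m + 3 >= t + 8) && ((j + 2*j <= -7 ==> t + 4 > 1) || val + j + 1 != val + 4) must hold; in canonical form it is ((j == -7 || 2*m <= 9) <==> m + 3*tot >= t + 5) && ((3*j <= -7 ==> t > -3) || j != 3).
Before j := val + 3*tot: ((3*tot + val == -7 || 2*m <= 9) <==> m + 3*tot >= t + 5) && ((9*tot + 3*val <= -7 ==> t > -3) || 3*tot + val != 3)
Before the loop (bound <=2), unroll the exhaustion recursion (WP_0 = exit-now case; WP_j = one more guarded iteration, up to j = 2):
  WP_0: (!(t > 15)) && ((3*tot + val == -7 || 2*m <= 9) <==> m + 3*tot >= t + 5) && ((9*tot + 3*val <= -7 ==> t > -3) || 3*tot + val != 3)
  WP_1: (t > 15 ==> (((tot != 4 ==> 3*j != 3*tot - 13) ==> ((!(t > 15)) && ((3*tot + val == 8 || 2*m <= 9) <==> m + 3*tot >= t + 20) && ((9*tot + 3*val <= 38 ==> t > -3) || 3*tot + val != 18))) && ((!(tot != 4 ==> 3*j != 3*tot - 13)) ==> ((!(t > 15)) && ((3*tot + val == -7 || 2*m <= 9) <==> m + 3*tot >= t + 5) && ((9*tot + 3*val <= -7 ==> t > -3) || 3*tot + val != 3))))) && ((!(t > 15)) ==> (((3*tot + val == -7 || 2*m <= 9) <==> m + 3*tot >= t + 5) && ((9*tot + 3*val <= -7 ==> t > -3) || 3*tot + val != 3)))
  WP_2: (t > 15 ==> (((tot != 4 ==> 3*j != 3*tot - 13) ==> ((t > 15 ==> (((tot != 9 ==> 3*j != 3*tot - 28) ==> ((!(t > 15)) && ((3*tot + val == 23 || 2*m <= 9) <==> m + 3*tot >= t + 35) && ((9*tot + 3*val <= 83 ==> t > -3) || 3*tot + val != 33))) && ((!(tot != 9 ==> 3*j != 3*tot - 28)) ==> ((!(t > 15)) && ((3*tot + val == 8 || 2*m <= 9) <==> m + 3*tot >= t + 20) && ((9*tot + 3*val <= 38 ==> t > -3) || 3*tot + val != 18))))) && ((!(t > 15)) ==> (((3*tot + val == 8 || 2*m <= 9) <==> m + 3*tot >= t + 20) && ((9*tot + 3*val <= 38 ==> t > -3) || 3*tot + val != 18))))) && ((!(tot != 4 ==> 3*j != 3*tot - 13)) ==> ((t > 15 ==> (((tot != 4 ==> 3*t != 3*tot + 5) ==> ((!(t > 15)) && ((3*tot + val == 8 || 2*m <= 9) <==> m + 3*tot >= t + 20) && ((9*tot + 3*val <= 38 ==> t > -3) || 3*tot + val != 18))) && ((!(tot != 4 ==> 3*t != 3*tot + 5)) ==> ((!(t > 15)) && ((3*tot + val == -7 || 2*m <= 9) <==> m + 3*tot >= t + 5) && ((9*tot + 3*val <= -7 ==> t > -3) || 3*tot + val != 3))))) && ((!(t > 15)) ==> (((3*tot + val == -7 || 2*m <= 9) <==> m + 3*tot >= t + 5) && ((9*tot + 3*val <= -7 ==> t > -3) || 3*tot + val != 3))))))) && ((!(t > 15)) ==> (((3*tot + val == -7 || 2*m <= 9) <==> m + 3*tot >= t + 5) && ((9*tot + 3*val <= -7 ==> t > -3) || 3*tot + val != 3)))
So before the loop: (t > 15 ==> (((tot != 4 ==> 3*j != 3*tot - 13) ==> ((t > 15 ==> (((tot != 9 ==> 3*j != 3*tot - 28) ==> ((!(t > 15)) && ((3*tot + val == 23 || 2*m <= 9) <==> m + 3*tot >= t + 35) && ((9*tot + 3*val <= 83 ==> t > -3) || 3*tot + val != 33))) && ((!(tot != 9 ==> 3*j != 3*tot - 28)) ==> ((!(t > 15)) && ((3*tot + val == 8 || 2*m <= 9) <==> m + 3*tot >= t + 20) && ((9*tot + 3*val <= 38 ==> t > -3) || 3*tot + val != 18))))) && ((!(t > 15)) ==> (((3*tot + val == 8 || 2*m <= 9) <==> m + 3*tot >= t + 20) && ((9*tot + 3*val <= 38 ==> t > -3) || 3*tot + val != 18))))) && ((!(tot != 4 ==> 3*j != 3*tot - 13)) ==> ((t > 15 ==> (((tot != 4 ==> 3*t != 3*tot + 5) ==> ((!(t > 15)) && ((3*tot + val == 8 || 2*m <= 9) <==> m + 3*tot >= t + 20) && ((9*tot + 3*val <= 38 ==> t > -3) || 3*tot + val != 18))) && ((!(tot != 4 ==> 3*t != 3*tot + 5)) ==> ((!(t > 15)) && ((3*tot + val == -7 || 2*m <= 9) <==> m + 3*tot >= t + 5) && ((9*tot + 3*val <= -7 ==> t > -3) || 3*tot + val != 3))))) && ((!(t > 15)) ==> (((3*tot + val == -7 || 2*m <= 9) <==> m + 3*tot >= t + 5) && ((9*tot + 3*val <= -7 ==> t > -3) || 3*tot + val != 3))))))) && ((!(t > 15)) ==> (((3*tot + val == -7 || 2*m <= 9) <==> m + 3*tot >= t + 5) && ((9*tot + 3*val <= -7 ==> t > -3) || 3*tot + val != 3)))
The weakest precondition is (t > 15 ==> (((tot != 4 ==> 3*j != 3*tot - 13) ==> ((t > 15 ==> (((tot != 9 ==> 3*j != 3*tot - 28) ==> ((!(t > 15)) && ((3*tot + val == 23 || 2*m <= 9) <==> m + 3*tot >= t + 35) && ((9*tot + 3*val <= 83 ==> t > -3) || 3*tot + val != 33))) && ((!(tot != 9 ==> 3*j != 3*tot - 28)) ==> ((!(t > 15)) && ((3*tot + val == 8 || 2*m <= 9) <==> m + 3*tot >= t + 20) && ((9*tot + 3*val <= 38 ==> t > -3) || 3*tot + val != 18))))) && ((!(t > 15)) ==> (((3*tot + val == 8 || 2*m <= 9) <==> m + 3*tot >= t + 20) && ((9*tot + 3*val <= 38 ==> t > -3) || 3*tot + val != 18))))) && ((!(tot != 4 ==> 3*j != 3*tot - 13)) ==> ((t > 15 ==> (((tot != 4 ==> 3*t != 3*tot + 5) ==> ((!(t > 15)) && ((3*tot + val == 8 || 2*m <= 9) <==> m + 3*tot >= t + 20) && ((9*tot + 3*val <= 38 ==> t > -3) || 3*tot + val != 18))) && ((!(tot != 4 ==> 3*t != 3*tot + 5)) ==> ((!(t > 15)) && ((3*tot + val == -7 || 2*m <= 9) <==> m + 3*tot >= t + 5) && ((9*tot + 3*val <= -7 ==> t > -3) || 3*tot + val != 3))))) && ((!(t > 15)) ==> (((3*tot + val == -7 || 2*m <= 9) <==> m + 3*tot >= t + 5) && ((9*tot + 3*val <= -7 ==> t > -3) || 3*tot + val != 3))))))) && ((!(t > 15)) ==> (((3*tot + val == -7 || 2*m <= 9) <==> m + 3*tot >= t + 5) && ((9*tot + 3*val <= -7 ==> t > -3) || 3*tot + val != 3))).
Check whether (t > 15 ==> (((tot != 4 ==> 3*j != 3*tot - 13) ==> ((t > 15 ==> (((tot != 9 ==> 3*j != 3*tot - 28) ==> ((!(t > 15)) && 3*tot >= t + 39 && ((9*tot + 3*val <= 83 ==> t > -3) || 3*tot + val != 33))) && ((!(tot != 9 ==> 3*j != 3*tot - 28)) ==> ((!(t > 15)) && 3*tot >= t + 24 && ((9*tot + 3*val <= 38 ==> t > -3) || 3*tot + val != 18))))) && ((!(t > 15)) ==> (3*tot >= t + 24 && ((9*tot + 3*val <= 38 ==> t > -3) || 3*tot + val != 18))))) && ((!(tot != 4 ==> 3*j != 3*tot - 13)) ==> ((t > 15 ==> (((tot != 4 ==> 3*t != 3*tot + 5) ==> ((!(t > 15)) && 3*tot >= t + 24 && ((9*tot + 3*val <= 38 ==> t > -3) || 3*tot + val != 18))) && ((!(tot != 4 ==> 3*t != 3*tot + 5)) ==> ((!(t > 15)) && 3*tot >= t + 9 && ((9*tot + 3*val <= -7 ==> t > -3) || 3*tot + val != 3))))) && ((!(t > 15)) ==> (3*tot >= t + 9 && ((9*tot + 3*val <= -7 ==> t > -3) || 3*tot + val != 3))))))) && ((!(t > 15)) ==> (3*tot >= t + 9 && ((9*tot + 3*val <= -7 ==> t > -3) || 3*tot + val != 3))) && m == -5 implies it.
Countermodel: at the initial state j = 0, m = -5, t = 0, tot = 3, val = -7, the precondition holds but the weakest precondition fails.
Answer: invalid


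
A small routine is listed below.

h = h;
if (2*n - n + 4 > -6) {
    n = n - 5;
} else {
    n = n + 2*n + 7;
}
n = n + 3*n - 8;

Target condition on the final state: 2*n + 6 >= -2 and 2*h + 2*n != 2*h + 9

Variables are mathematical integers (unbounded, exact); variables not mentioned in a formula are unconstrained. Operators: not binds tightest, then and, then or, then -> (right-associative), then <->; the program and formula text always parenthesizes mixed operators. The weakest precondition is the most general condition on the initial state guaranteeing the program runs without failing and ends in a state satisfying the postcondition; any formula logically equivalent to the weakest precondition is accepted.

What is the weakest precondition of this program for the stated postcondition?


Working backward. After the program, the postcondition 2*n + 6 >= -2 and 2*h + 2*n != 2*h + 9 must hold; in canonical form it is 2*n >= -8 and 2*n != 9.
Before n := n + 3*n - 8: 8*n >= 8 and 8*n != 25
Then branch requires 8*n >= 48 and 8*n != 65; else branch requires 24*n >= -48 and 24*n != -31.
Before the if: (n > -10 -> (8*n >= 48 and 8*n != 65)) and ((not (n > -10)) -> (24*n >= -48 and 24*n != -31))
Before h := h: (n > -10 -> (8*n >= 48 and 8*n != 65)) and ((not (n > -10)) -> (24*n >= -48 and 24*n != -31))
Answer: WP = (n > -10 -> (8*n >= 48 and 8*n != 65)) and ((not (n > -10)) -> (24*n >= -48 and 24*n != -31))


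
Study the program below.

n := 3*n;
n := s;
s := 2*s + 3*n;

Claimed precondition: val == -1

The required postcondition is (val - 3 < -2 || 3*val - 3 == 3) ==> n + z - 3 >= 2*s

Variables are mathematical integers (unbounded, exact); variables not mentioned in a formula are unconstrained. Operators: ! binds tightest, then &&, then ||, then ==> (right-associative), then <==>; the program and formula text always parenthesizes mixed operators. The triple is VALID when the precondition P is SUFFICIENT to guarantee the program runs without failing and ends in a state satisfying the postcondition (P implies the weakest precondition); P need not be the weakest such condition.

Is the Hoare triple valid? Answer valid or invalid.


Working backward. After the program, the postcondition (val - 3 < -2 || 3*val - 3 == 3) ==> n + z - 3 >= 2*s must hold; in canonical form it is (val < 1 || 3*val == 6) ==> n + z >= 2*s + 3.
Before s := 2*s + 3*n: (val < 1 || 3*val == 6) ==> z >= 5*n + 4*s + 3
Before n := s: (val < 1 || 3*val == 6) ==> z >= 9*s + 3
Before n := 3*n: (val < 1 || 3*val == 6) ==> z >= 9*s + 3
The weakest precondition is (val < 1 || 3*val == 6) ==> z >= 9*s + 3.
Check whether val == -1 implies it.
Countermodel: at the initial state s = 0, val = -1, z = 2, the precondition holds but the weakest precondition fails.
Answer: invalid


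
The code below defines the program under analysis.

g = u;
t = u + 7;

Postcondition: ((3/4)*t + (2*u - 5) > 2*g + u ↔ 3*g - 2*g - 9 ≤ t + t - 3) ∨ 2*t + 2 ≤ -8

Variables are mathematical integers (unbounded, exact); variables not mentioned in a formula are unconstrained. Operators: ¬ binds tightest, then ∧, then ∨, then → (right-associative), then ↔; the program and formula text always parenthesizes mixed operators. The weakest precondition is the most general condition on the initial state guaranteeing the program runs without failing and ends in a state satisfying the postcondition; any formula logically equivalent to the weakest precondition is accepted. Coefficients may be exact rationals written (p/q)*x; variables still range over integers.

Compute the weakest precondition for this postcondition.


Working backward. After the program, the postcondition ((3/4)*t + (2*u - 5) > 2*g + u ↔ 3*g - 2*g - 9 ≤ t + t - 3) ∨ 2*t + 2 ≤ -8 must hold; in canonical form it is ((3/4)*t + u > 2*g + 5 ↔ g ≤ 2*t + 6) ∨ 2*t ≤ -10.
Before t := u + 7: ((7/4)*u > 2*g - 1/4 ↔ g ≤ 2*u + 20) ∨ 2*u ≤ -24
Before g := u: ((1/4)*u < 1/4 ↔ u ≥ -20) ∨ 2*u ≤ -24
Answer: WP = ((1/4)*u < 1/4 ↔ u ≥ -20) ∨ 2*u ≤ -24


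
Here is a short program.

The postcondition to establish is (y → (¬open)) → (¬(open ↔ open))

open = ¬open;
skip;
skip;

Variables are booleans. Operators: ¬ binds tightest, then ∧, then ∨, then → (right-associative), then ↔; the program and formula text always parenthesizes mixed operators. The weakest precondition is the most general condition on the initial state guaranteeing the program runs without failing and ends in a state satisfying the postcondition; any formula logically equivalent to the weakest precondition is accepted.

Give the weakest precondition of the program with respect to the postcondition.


Working backward. After the program, the postcondition (y → (¬open)) → (¬(open ↔ open)) must hold; in canonical form it is ¬(y → (¬open)).
Before skip: ¬(y → (¬open))
Before skip: ¬(y → (¬open))
Before open := ¬open: ¬(y → open)
Answer: WP = ¬(y → open)


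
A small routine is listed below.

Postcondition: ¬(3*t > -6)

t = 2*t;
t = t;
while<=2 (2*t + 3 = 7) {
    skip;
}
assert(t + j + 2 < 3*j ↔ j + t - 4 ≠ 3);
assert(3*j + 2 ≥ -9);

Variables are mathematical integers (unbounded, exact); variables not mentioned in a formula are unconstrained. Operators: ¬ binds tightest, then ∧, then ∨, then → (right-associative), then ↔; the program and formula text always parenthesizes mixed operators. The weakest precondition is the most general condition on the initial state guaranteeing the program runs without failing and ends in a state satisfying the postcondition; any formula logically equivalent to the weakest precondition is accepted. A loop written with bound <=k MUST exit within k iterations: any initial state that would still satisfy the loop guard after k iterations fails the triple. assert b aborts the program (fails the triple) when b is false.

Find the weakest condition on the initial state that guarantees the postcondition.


Working backward. After the program, ¬(3*t > -6) must hold.
Before assert 3*j + 2 ≥ -9: 3*j ≥ -11 ∧ (¬(3*t > -6))
Before assert t + j + 2 < 3*j ↔ j + t - 4 ≠ 3: (t < 2*j - 2 ↔ j + t ≠ 7) ∧ 3*j ≥ -11 ∧ (¬(3*t > -6))
Before the loop (bound <=2), unroll the exhaustion recursion (WP_0 = exit-now case; WP_j = one more guarded iteration, up to j = 2):
  WP_0: (¬(2*t = 4)) ∧ (t < 2*j - 2 ↔ j + t ≠ 7) ∧ 3*j ≥ -11 ∧ (¬(3*t > -6))
  WP_1: (2*t = 4 → ((¬(2*t = 4)) ∧ (t < 2*j - 2 ↔ j + t ≠ 7) ∧ 3*j ≥ -11 ∧ (¬(3*t > -6)))) ∧ ((¬(2*t = 4)) → ((t < 2*j - 2 ↔ j + t ≠ 7) ∧ 3*j ≥ -11 ∧ (¬(3*t > -6))))
  WP_2: (2*t = 4 → ((2*t = 4 → ((¬(2*t = 4)) ∧ (t < 2*j - 2 ↔ j + t ≠ 7) ∧ 3*j ≥ -11 ∧ (¬(3*t > -6)))) ∧ ((¬(2*t = 4)) → ((t < 2*j - 2 ↔ j + t ≠ 7) ∧ 3*j ≥ -11 ∧ (¬(3*t > -6)))))) ∧ ((¬(2*t = 4)) → ((t < 2*j - 2 ↔ j + t ≠ 7) ∧ 3*j ≥ -11 ∧ (¬(3*t > -6))))
So before the loop: (2*t = 4 → ((2*t = 4 → ((¬(2*t = 4)) ∧ (t < 2*j - 2 ↔ j + t ≠ 7) ∧ 3*j ≥ -11 ∧ (¬(3*t > -6)))) ∧ ((¬(2*t = 4)) → ((t < 2*j - 2 ↔ j + t ≠ 7) ∧ 3*j ≥ -11 ∧ (¬(3*t > -6)))))) ∧ ((¬(2*t = 4)) → ((t < 2*j - 2 ↔ j + t ≠ 7) ∧ 3*j ≥ -11 ∧ (¬(3*t > -6))))
Before t := t: (2*t = 4 → ((2*t = 4 → ((¬(2*t = 4)) ∧ (t < 2*j - 2 ↔ j + t ≠ 7) ∧ 3*j ≥ -11 ∧ (¬(3*t > -6)))) ∧ ((¬(2*t = 4)) → ((t < 2*j - 2 ↔ j + t ≠ 7) ∧ 3*j ≥ -11 ∧ (¬(3*t > -6)))))) ∧ ((¬(2*t = 4)) → ((t < 2*j - 2 ↔ j + t ≠ 7) ∧ 3*j ≥ -11 ∧ (¬(3*t > -6))))
Before t := 2*t: (4*t = 4 → ((4*t = 4 → ((¬(4*t = 4)) ∧ (2*t < 2*j - 2 ↔ j + 2*t ≠ 7) ∧ 3*j ≥ -11 ∧ (¬(6*t > -6)))) ∧ ((¬(4*t = 4)) → ((2*t < 2*j - 2 ↔ j + 2*t ≠ 7) ∧ 3*j ≥ -11 ∧ (¬(6*t > -6)))))) ∧ ((¬(4*t = 4)) → ((2*t < 2*j - 2 ↔ j + 2*t ≠ 7) ∧ 3*j ≥ -11 ∧ (¬(6*t > -6))))
Answer: WP = (4*t = 4 → ((4*t = 4 → ((¬(4*t = 4)) ∧ (2*t < 2*j - 2 ↔ j + 2*t ≠ 7) ∧ 3*j ≥ -11 ∧ (¬(6*t > -6)))) ∧ ((¬(4*t = 4)) → ((2*t < 2*j - 2 ↔ j + 2*t ≠ 7) ∧ 3*j ≥ -11 ∧ (¬(6*t > -6)))))) ∧ ((¬(4*t = 4)) → ((2*t < 2*j - 2 ↔ j + 2*t ≠ 7) ∧ 3*j ≥ -11 ∧ (¬(6*t > -6))))


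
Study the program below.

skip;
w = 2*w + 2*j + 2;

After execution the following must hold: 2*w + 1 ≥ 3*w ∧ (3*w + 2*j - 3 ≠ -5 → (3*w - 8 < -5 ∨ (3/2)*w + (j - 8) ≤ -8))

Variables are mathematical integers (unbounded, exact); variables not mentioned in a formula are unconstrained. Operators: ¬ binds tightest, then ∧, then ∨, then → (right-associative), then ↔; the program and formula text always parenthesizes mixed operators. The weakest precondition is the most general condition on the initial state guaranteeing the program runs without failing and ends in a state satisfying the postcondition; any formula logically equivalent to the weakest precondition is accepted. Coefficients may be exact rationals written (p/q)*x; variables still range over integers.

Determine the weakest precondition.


Working backward. After the program, the postcondition 2*w + 1 ≥ 3*w ∧ (3*w + 2*j - 3 ≠ -5 → (3*w - 8 < -5 ∨ (3/2)*w + (j - 8) ≤ -8)) must hold; in canonical form it is w ≤ 1 ∧ (2*j + 3*w ≠ -2 → (3*w < 3 ∨ j + (3/2)*w ≤ 0)).
Before w := 2*w + 2*j + 2: 2*j + 2*w ≤ -1 ∧ (8*j + 6*w ≠ -8 → (6*j + 6*w < -3 ∨ 4*j + 3*w ≤ -3))
Before skip: 2*j + 2*w ≤ -1 ∧ (8*j + 6*w ≠ -8 → (6*j + 6*w < -3 ∨ 4*j + 3*w ≤ -3))
Answer: WP = 2*j + 2*w ≤ -1 ∧ (8*j + 6*w ≠ -8 → (6*j + 6*w < -3 ∨ 4*j + 3*w ≤ -3))


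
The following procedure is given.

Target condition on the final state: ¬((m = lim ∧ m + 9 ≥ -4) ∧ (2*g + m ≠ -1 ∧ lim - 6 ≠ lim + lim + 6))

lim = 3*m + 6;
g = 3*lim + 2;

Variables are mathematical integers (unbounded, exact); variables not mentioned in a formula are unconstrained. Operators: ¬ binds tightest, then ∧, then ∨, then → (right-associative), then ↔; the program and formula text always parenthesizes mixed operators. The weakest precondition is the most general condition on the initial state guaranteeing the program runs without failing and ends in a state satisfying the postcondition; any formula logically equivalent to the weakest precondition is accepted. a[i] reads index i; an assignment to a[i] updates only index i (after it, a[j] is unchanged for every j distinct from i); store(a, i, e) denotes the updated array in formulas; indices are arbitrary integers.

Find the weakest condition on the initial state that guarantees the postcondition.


Working backward. After the program, the postcondition ¬((m = lim ∧ m + 9 ≥ -4) ∧ (2*g + m ≠ -1 ∧ lim - 6 ≠ lim + lim + 6)) must hold; in canonical form it is ¬(m = lim ∧ m ≥ -13 ∧ 2*g + m ≠ -1 ∧ lim ≠ -12).
Before g := 3*lim + 2: ¬(m = lim ∧ m ≥ -13 ∧ 6*lim + m ≠ -5 ∧ lim ≠ -12)
Before lim := 3*m + 6: ¬(2*m = -6 ∧ m ≥ -13 ∧ 19*m ≠ -41 ∧ 3*m ≠ -18)
Answer: WP = ¬(2*m = -6 ∧ m ≥ -13 ∧ 19*m ≠ -41 ∧ 3*m ≠ -18)


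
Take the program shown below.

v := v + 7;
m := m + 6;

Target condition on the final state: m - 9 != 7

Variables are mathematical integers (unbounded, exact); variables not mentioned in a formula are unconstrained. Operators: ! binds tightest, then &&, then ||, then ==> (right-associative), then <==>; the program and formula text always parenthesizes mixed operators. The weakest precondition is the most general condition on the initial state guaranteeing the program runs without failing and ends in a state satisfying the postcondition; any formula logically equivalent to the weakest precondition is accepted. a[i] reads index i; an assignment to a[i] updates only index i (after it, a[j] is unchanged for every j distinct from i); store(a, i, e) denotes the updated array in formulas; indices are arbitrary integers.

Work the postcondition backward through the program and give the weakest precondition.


Working backward. After the program, the postcondition m - 9 != 7 must hold; in canonical form it is m != 16.
Before m := m + 6: m != 10
Before v := v + 7: m != 10
Answer: WP = m != 10


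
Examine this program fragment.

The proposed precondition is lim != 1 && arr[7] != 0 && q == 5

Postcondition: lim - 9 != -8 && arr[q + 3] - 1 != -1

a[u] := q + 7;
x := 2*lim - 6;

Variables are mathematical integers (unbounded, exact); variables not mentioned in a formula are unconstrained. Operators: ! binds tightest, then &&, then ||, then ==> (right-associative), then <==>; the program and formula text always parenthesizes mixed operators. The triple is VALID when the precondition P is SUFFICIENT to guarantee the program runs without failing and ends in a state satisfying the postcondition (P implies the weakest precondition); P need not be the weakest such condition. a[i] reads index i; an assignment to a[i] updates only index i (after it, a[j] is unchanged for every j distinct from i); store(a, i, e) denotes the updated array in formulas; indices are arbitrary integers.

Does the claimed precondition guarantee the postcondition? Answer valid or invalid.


Working backward. After the program, the postcondition lim - 9 != -8 && arr[q + 3] - 1 != -1 must hold; in canonical form it is lim != 1 && arr[q + 3] != 0.
Before x := 2*lim - 6: lim != 1 && arr[q + 3] != 0
Before a[u] := q + 7: lim != 1 && arr[q + 3] != 0
The weakest precondition is lim != 1 && arr[q + 3] != 0.
Check whether lim != 1 && arr[7] != 0 && q == 5 implies it.
Countermodel: at the initial state arr = {[7] = 2, [8] = 0, elsewhere 2}, lim = 2, q = 5, the precondition holds but the weakest precondition fails.
Answer: invalid


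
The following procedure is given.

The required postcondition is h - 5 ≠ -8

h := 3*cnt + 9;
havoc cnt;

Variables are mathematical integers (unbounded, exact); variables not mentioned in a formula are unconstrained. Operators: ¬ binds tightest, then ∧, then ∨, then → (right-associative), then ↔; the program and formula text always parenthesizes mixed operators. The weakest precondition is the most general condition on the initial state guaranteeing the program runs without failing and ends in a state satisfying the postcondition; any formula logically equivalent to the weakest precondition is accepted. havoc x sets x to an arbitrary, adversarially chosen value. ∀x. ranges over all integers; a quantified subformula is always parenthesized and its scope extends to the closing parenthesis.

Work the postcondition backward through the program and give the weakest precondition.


Working backward. After the program, the postcondition h - 5 ≠ -8 must hold; in canonical form it is h ≠ -3.
Before havoc cnt: h ≠ -3
Before h := 3*cnt + 9: 3*cnt ≠ -12
Answer: WP = 3*cnt ≠ -12


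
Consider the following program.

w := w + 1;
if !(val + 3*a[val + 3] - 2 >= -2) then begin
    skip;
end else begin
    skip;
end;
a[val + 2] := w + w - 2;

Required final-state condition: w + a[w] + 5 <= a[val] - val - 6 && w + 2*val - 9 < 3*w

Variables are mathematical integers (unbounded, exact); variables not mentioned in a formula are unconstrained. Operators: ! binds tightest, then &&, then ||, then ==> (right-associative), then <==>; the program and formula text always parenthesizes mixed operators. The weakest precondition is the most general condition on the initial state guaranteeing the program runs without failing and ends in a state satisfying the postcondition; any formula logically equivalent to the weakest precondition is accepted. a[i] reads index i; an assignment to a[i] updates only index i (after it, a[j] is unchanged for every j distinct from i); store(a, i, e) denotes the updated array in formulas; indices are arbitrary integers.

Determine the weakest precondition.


Working backward. After the program, the postcondition w + a[w] + 5 <= a[val] - val - 6 && w + 2*val - 9 < 3*w must hold; in canonical form it is a[w] + val + w <= a[val] - 11 && 2*val < 2*w + 9.
Before a[val + 2] := w + w - 2: store(a, val + 2, 2*w - 2)[w] + val + w <= store(a, val + 2, 2*w - 2)[val] - 11 && 2*val < 2*w + 9
Then branch requires store(a, val + 2, 2*w - 2)[w] + val + w <= store(a, val + 2, 2*w - 2)[val] - 11 && 2*val < 2*w + 9; else branch requires store(a, val + 2, 2*w - 2)[w] + val + w <= store(a, val + 2, 2*w - 2)[val] - 11 && 2*val < 2*w + 9.
Before the if: ((!(3*a[val + 3] + val >= 0)) ==> (store(a, val + 2, 2*w - 2)[w] + val + w <= store(a, val + 2, 2*w - 2)[val] - 11 && 2*val < 2*w + 9)) && (3*a[val + 3] + val >= 0 ==> (store(a, val + 2, 2*w - 2)[w] + val + w <= store(a, val + 2, 2*w - 2)[val] - 11 && 2*val < 2*w + 9))
Before w := w + 1: ((!(3*a[val + 3] + val >= 0)) ==> (store(a, val + 2, 2*w)[w + 1] + val + w <= store(a, val + 2, 2*w)[val] - 12 && 2*val < 2*w + 11)) && (3*a[val + 3] + val >= 0 ==> (store(a, val + 2, 2*w)[w + 1] + val + w <= store(a, val + 2, 2*w)[val] - 12 && 2*val < 2*w + 11))
Answer: WP = ((!(3*a[val + 3] + val >= 0)) ==> (store(a, val + 2, 2*w)[w + 1] + val + w <= store(a, val + 2, 2*w)[val] - 12 && 2*val < 2*w + 11)) && (3*a[val + 3] + val >= 0 ==> (store(a, val + 2, 2*w)[w + 1] + val + w <= store(a, val + 2, 2*w)[val] - 12 && 2*val < 2*w + 11))


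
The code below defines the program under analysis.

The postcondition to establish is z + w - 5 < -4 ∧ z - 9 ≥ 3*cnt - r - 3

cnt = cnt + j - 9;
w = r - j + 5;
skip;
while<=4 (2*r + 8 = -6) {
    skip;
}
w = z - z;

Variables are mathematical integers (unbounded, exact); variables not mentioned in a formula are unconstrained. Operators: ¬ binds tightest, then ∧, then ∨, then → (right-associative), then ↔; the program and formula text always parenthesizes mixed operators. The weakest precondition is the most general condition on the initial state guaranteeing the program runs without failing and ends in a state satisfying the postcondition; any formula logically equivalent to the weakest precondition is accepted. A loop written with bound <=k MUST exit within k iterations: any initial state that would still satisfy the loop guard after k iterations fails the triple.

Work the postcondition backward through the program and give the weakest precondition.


Working backward. After the program, the postcondition z + w - 5 < -4 ∧ z - 9 ≥ 3*cnt - r - 3 must hold; in canonical form it is w + z < 1 ∧ r + z ≥ 3*cnt + 6.
Before w := z - z: z < 1 ∧ r + z ≥ 3*cnt + 6
Before the loop (bound <=4), unroll the exhaustion recursion (WP_0 = exit-now case; WP_j = one more guarded iteration, up to j = 4):
  WP_0: (¬(2*r = -14)) ∧ z < 1 ∧ r + z ≥ 3*cnt + 6
  WP_1: (2*r = -14 → ((¬(2*r = -14)) ∧ z < 1 ∧ r + z ≥ 3*cnt + 6)) ∧ ((¬(2*r = -14)) → (z < 1 ∧ r + z ≥ 3*cnt + 6))
  WP_2: (2*r = -14 → ((2*r = -14 → ((¬(2*r = -14)) ∧ z < 1 ∧ r + z ≥ 3*cnt + 6)) ∧ ((¬(2*r = -14)) → (z < 1 ∧ r + z ≥ 3*cnt + 6)))) ∧ ((¬(2*r = -14)) → (z < 1 ∧ r + z ≥ 3*cnt + 6))
  WP_3: (2*r = -14 → ((2*r = -14 → ((2*r = -14 → ((¬(2*r = -14)) ∧ z < 1 ∧ r + z ≥ 3*cnt + 6)) ∧ ((¬(2*r = -14)) → (z < 1 ∧ r + z ≥ 3*cnt + 6)))) ∧ ((¬(2*r = -14)) → (z < 1 ∧ r + z ≥ 3*cnt + 6)))) ∧ ((¬(2*r = -14)) → (z < 1 ∧ r + z ≥ 3*cnt + 6))
  WP_4: (2*r = -14 → ((2*r = -14 → ((2*r = -14 → ((2*r = -14 → ((¬(2*r = -14)) ∧ z < 1 ∧ r + z ≥ 3*cnt + 6)) ∧ ((¬(2*r = -14)) → (z < 1 ∧ r + z ≥ 3*cnt + 6)))) ∧ ((¬(2*r = -14)) → (z < 1 ∧ r + z ≥ 3*cnt + 6)))) ∧ ((¬(2*r = -14)) → (z < 1 ∧ r + z ≥ 3*cnt + 6)))) ∧ ((¬(2*r = -14)) → (z < 1 ∧ r + z ≥ 3*cnt + 6))
So before the loop: (2*r = -14 → ((2*r = -14 → ((2*r = -14 → ((2*r = -14 → ((¬(2*r = -14)) ∧ z < 1 ∧ r + z ≥ 3*cnt + 6)) ∧ ((¬(2*r = -14)) → (z < 1 ∧ r + z ≥ 3*cnt + 6)))) ∧ ((¬(2*r = -14)) → (z < 1 ∧ r + z ≥ 3*cnt + 6)))) ∧ ((¬(2*r = -14)) → (z < 1 ∧ r + z ≥ 3*cnt + 6)))) ∧ ((¬(2*r = -14)) → (z < 1 ∧ r + z ≥ 3*cnt + 6))
Before skip: (2*r = -14 → ((2*r = -14 → ((2*r = -14 → ((2*r = -14 → ((¬(2*r = -14)) ∧ z < 1 ∧ r + z ≥ 3*cnt + 6)) ∧ ((¬(2*r = -14)) → (z < 1 ∧ r + z ≥ 3*cnt + 6)))) ∧ ((¬(2*r = -14)) → (z < 1 ∧ r + z ≥ 3*cnt + 6)))) ∧ ((¬(2*r = -14)) → (z < 1 ∧ r + z ≥ 3*cnt + 6)))) ∧ ((¬(2*r = -14)) → (z < 1 ∧ r + z ≥ 3*cnt + 6))
Before w := r - j + 5: (2*r = -14 → ((2*r = -14 → ((2*r = -14 → ((2*r = -14 → ((¬(2*r = -14)) ∧ z < 1 ∧ r + z ≥ 3*cnt + 6)) ∧ ((¬(2*r = -14)) → (z < 1 ∧ r + z ≥ 3*cnt + 6)))) ∧ ((¬(2*r = -14)) → (z < 1 ∧ r + z ≥ 3*cnt + 6)))) ∧ ((¬(2*r = -14)) → (z < 1 ∧ r + z ≥ 3*cnt + 6)))) ∧ ((¬(2*r = -14)) → (z < 1 ∧ r + z ≥ 3*cnt + 6))
Before cnt := cnt + j - 9: (2*r = -14 → ((2*r = -14 → ((2*r = -14 → ((2*r = -14 → ((¬(2*r = -14)) ∧ z < 1 ∧ r + z ≥ 3*cnt + 3*j - 21)) ∧ ((¬(2*r = -14)) → (z < 1 ∧ r + z ≥ 3*cnt + 3*j - 21)))) ∧ ((¬(2*r = -14)) → (z < 1 ∧ r + z ≥ 3*cnt + 3*j - 21)))) ∧ ((¬(2*r = -14)) → (z < 1 ∧ r + z ≥ 3*cnt + 3*j - 21)))) ∧ ((¬(2*r = -14)) → (z < 1 ∧ r + z ≥ 3*cnt + 3*j - 21))
Answer: WP = (2*r = -14 → ((2*r = -14 → ((2*r = -14 → ((2*r = -14 → ((¬(2*r = -14)) ∧ z < 1 ∧ r + z ≥ 3*cnt + 3*j - 21)) ∧ ((¬(2*r = -14)) → (z < 1 ∧ r + z ≥ 3*cnt + 3*j - 21)))) ∧ ((¬(2*r = -14)) → (z < 1 ∧ r + z ≥ 3*cnt + 3*j - 21)))) ∧ ((¬(2*r = -14)) → (z < 1 ∧ r + z ≥ 3*cnt + 3*j - 21)))) ∧ ((¬(2*r = -14)) → (z < 1 ∧ r + z ≥ 3*cnt + 3*j - 21))
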